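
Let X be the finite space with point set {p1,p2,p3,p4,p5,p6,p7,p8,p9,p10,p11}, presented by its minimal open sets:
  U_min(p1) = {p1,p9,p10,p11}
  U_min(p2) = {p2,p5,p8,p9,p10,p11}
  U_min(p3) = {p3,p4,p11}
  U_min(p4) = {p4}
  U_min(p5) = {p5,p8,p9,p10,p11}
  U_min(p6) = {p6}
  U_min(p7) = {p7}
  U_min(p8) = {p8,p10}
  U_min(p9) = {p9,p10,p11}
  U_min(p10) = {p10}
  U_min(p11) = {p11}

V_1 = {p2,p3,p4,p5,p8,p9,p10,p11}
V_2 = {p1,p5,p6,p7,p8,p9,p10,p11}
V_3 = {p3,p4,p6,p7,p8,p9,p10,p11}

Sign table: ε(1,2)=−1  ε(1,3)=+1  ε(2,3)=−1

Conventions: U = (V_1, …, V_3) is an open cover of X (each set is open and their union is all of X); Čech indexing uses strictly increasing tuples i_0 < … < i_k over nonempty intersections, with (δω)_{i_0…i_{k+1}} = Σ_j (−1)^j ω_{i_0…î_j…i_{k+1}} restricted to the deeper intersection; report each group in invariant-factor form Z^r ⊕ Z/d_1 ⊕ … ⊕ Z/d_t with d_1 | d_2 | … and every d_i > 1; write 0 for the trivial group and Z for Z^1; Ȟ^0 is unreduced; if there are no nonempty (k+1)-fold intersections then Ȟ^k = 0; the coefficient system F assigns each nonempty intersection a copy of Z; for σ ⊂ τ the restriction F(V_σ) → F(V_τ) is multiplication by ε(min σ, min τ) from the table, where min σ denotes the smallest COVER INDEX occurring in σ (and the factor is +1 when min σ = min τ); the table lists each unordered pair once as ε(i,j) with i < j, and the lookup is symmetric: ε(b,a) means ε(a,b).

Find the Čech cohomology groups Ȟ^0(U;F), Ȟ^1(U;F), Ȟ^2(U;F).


Ȟ^0(U;F) ≅ Z, Ȟ^1(U;F) ≅ 0 and Ȟ^2(U;F) ≅ 0

nerve simplices:
  V12={p5,p8,p9,p10,p11} V13={p3,p4,p8,p9,p10,p11} V23={p6,p7,p8,p9,p10,p11}
  V123={p8,p9,p10,p11}
C dims 3,3,1; δ0: rk 2, SNF 1^2; δ1: rk 1, SNF 1^1
degree 0: 3−2−0 = 1 → Ȟ^0 ≅ Z
degree 1: 3−1−2 = 0 → Ȟ^1 ≅ 0
degree 2: 1−0−1 = 0 → Ȟ^2 ≅ 0


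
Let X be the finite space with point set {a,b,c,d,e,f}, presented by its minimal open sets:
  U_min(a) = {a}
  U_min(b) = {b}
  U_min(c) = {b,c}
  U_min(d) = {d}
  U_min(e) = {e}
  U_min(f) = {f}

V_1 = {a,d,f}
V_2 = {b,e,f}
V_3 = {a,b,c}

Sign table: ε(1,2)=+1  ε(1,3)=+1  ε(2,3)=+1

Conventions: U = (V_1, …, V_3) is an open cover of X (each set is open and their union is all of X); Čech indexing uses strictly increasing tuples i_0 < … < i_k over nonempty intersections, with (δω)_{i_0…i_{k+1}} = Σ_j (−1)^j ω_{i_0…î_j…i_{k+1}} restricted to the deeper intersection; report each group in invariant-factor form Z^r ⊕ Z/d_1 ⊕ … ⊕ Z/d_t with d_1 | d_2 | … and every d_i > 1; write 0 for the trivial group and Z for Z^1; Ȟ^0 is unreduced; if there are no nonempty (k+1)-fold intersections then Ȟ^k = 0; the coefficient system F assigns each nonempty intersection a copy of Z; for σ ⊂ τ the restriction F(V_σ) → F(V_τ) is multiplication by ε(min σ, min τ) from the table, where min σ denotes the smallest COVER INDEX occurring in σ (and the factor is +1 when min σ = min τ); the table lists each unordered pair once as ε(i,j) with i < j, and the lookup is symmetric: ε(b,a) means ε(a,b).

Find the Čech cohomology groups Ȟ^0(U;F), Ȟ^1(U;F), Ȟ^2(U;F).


nerve simplices:
  V12={f} V13={a} V23={b}
C dims 3,3; δ0: rk 2, SNF 1^2
degree 0: 3−2−0 = 1 → Ȟ^0 ≅ Z
degree 1: 3−0−2 = 1 → Ȟ^1 ≅ Z
degree 2: 0−0−0 = 0 → Ȟ^2 ≅ 0

Ȟ^0(U;F) ≅ Z, Ȟ^1(U;F) ≅ Z and Ȟ^2(U;F) ≅ 0


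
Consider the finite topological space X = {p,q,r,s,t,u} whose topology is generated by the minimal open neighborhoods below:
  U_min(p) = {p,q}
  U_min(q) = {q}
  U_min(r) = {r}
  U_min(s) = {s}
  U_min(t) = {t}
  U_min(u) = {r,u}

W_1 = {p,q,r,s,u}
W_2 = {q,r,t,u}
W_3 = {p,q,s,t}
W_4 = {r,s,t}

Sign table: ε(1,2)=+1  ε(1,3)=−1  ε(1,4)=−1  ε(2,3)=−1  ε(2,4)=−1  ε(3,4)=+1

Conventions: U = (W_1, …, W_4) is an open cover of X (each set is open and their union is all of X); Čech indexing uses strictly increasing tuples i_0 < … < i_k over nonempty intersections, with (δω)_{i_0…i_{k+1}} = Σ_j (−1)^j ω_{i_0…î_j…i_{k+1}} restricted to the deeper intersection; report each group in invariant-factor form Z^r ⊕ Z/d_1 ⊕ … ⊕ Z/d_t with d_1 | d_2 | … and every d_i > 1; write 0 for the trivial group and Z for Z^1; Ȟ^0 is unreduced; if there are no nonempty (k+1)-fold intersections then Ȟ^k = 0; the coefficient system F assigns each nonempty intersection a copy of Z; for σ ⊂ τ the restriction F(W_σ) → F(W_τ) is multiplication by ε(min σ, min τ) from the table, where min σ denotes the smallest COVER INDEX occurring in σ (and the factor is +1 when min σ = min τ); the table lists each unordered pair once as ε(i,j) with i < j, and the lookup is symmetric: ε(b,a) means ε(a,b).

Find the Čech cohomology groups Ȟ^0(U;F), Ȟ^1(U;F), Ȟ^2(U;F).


nonempty intersections:
  W12={q,r,u} W13={p,q,s} W14={r,s} W23={q,t} W24={r,t} W34={s,t}
  W123={q} W124={r} W134={s} W234={t}
C dims 4,6,4; δ0: rk 3, SNF 1^3; δ1: rk 3, SNF 1^3
Ȟ^0: (4−3)−0=1 ⇒ Z
Ȟ^1: (6−3)−3=0 ⇒ 0
Ȟ^2: (4−0)−3=1 ⇒ Z

Ȟ^0 = Z, Ȟ^1 = 0 and Ȟ^2 = Z


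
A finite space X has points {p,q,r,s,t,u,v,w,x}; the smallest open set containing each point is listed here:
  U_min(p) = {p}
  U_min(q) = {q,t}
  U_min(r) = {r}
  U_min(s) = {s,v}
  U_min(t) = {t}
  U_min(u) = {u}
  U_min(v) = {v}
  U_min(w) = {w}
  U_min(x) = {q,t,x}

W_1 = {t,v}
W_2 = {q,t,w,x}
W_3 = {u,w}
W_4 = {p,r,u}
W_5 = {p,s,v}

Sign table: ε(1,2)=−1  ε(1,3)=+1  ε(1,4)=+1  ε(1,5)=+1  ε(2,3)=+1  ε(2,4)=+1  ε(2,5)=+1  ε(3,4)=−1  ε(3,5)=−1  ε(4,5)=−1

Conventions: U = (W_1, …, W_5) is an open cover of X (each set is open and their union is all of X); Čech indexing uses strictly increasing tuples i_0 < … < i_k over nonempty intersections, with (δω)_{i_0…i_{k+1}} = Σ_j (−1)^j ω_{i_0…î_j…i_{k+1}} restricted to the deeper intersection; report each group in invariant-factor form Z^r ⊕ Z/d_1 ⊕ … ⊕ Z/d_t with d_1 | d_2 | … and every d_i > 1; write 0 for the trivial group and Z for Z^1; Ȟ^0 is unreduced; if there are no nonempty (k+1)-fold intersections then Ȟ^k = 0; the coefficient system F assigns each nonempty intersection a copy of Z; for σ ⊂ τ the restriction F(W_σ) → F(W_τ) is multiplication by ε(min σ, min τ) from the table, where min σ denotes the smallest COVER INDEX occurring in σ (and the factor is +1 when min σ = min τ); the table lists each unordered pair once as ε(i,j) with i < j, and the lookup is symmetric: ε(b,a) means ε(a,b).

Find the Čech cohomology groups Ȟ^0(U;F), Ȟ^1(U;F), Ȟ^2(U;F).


nerve of the cover:
  W12={t} W15={v} W23={w} W34={u} W45={p}
C dims 5,5; δ0: rk 5, SNF 1^4·2
Ȟ^0 = (5 − 5) − 0 = 0, so Ȟ^0 ≅ 0
Ȟ^1 = (5 − 0) − 5 = 0 plus torsion [2], so Ȟ^1 ≅ Z/2
Ȟ^2 = (0 − 0) − 0 = 0, so Ȟ^2 ≅ 0

Ȟ^0 = 0, Ȟ^1 = Z/2, Ȟ^2 = 0


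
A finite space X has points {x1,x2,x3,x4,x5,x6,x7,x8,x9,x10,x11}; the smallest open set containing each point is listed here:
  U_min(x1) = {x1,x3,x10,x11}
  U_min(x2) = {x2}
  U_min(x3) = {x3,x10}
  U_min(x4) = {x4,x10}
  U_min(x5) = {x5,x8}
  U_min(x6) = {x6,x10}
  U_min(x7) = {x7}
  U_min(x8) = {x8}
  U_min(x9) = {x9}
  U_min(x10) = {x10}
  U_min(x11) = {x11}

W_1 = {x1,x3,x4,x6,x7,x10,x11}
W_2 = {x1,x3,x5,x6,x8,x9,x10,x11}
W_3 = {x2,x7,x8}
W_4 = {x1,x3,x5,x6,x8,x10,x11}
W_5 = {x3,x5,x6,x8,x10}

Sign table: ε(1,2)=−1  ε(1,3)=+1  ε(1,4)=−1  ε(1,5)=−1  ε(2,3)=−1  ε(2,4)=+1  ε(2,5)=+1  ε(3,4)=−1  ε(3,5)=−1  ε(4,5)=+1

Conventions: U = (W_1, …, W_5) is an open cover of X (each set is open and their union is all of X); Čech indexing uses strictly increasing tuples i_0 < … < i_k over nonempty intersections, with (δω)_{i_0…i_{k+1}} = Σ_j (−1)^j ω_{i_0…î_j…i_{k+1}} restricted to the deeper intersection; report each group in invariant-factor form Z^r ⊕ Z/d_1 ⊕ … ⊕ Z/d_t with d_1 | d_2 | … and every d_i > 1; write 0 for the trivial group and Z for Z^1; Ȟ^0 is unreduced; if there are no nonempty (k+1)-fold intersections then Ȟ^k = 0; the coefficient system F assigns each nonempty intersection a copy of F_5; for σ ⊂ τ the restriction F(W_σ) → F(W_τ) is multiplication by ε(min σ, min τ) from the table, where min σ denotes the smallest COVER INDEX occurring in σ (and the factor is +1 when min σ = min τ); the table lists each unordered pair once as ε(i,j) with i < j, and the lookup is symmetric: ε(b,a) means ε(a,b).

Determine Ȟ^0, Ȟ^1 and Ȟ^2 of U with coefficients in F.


Ȟ^0 = Z/5,  Ȟ^1 = Z/5,  Ȟ^2 = 0

intersection data:
  W12={x1,x3,x6,x10,x11} W13={x7} W14={x1,x3,x6,x10,x11} W15={x3,x6,x10} W23={x8} W24={x1,x3,x5,x6,x8,x10,x11} W25={x3,x5,x6,x8,x10} W34={x8} W35={x8} W45={x3,x5,x6,x8,x10}
  W124={x1,x3,x6,x10,x11} W125={x3,x6,x10} W145={x3,x6,x10} W234={x8} W235={x8} W245={x3,x5,x6,x8,x10} W345={x8}
  W1245={x3,x6,x10} W2345={x8}
C dims 5,10,7,2; δ0: rk_F5 4; δ1: rk_F5 5; δ2: rk_F5 2
Ȟ^0 = (5 − 4) − 0 = 1, so Ȟ^0 ≅ Z/5
Ȟ^1 = (10 − 5) − 4 = 1, so Ȟ^1 ≅ Z/5
Ȟ^2 = (7 − 2) − 5 = 0, so Ȟ^2 ≅ 0


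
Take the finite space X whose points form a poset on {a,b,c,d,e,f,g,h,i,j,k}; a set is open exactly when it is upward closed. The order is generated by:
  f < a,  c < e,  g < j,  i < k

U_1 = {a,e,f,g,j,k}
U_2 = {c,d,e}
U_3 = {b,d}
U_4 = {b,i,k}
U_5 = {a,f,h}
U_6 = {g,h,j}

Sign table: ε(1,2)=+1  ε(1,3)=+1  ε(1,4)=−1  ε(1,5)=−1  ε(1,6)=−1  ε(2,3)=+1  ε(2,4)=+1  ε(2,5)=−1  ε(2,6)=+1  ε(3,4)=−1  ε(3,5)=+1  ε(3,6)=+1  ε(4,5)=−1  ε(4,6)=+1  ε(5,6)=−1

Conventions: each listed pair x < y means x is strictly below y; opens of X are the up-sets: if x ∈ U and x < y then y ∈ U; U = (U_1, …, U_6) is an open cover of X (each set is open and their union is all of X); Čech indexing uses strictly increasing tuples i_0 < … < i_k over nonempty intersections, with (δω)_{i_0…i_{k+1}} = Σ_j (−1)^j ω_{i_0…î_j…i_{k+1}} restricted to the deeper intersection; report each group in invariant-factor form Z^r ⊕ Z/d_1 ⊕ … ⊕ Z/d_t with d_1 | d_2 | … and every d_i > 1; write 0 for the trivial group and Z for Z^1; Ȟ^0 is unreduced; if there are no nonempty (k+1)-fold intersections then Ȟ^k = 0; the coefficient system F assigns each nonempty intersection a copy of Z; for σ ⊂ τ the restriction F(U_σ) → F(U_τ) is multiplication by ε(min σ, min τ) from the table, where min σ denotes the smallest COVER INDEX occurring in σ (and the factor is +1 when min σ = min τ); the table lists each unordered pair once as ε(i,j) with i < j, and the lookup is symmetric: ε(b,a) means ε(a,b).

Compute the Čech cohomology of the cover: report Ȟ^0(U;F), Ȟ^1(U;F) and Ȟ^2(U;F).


cover nerve:
  U12={e} U14={k} U15={a,f} U16={g,j} U23={d} U34={b} U56={h}
C dims 6,7; δ0: rk 6, SNF 1^5·2
Ȟ^0: (6−6)−0=0 ⇒ 0
Ȟ^1: (7−0)−6=1 plus torsion [2] ⇒ Z ⊕ Z/2
Ȟ^2: (0−0)−0=0 ⇒ 0

Ȟ^0 = 0,  Ȟ^1 = Z ⊕ Z/2,  Ȟ^2 = 0


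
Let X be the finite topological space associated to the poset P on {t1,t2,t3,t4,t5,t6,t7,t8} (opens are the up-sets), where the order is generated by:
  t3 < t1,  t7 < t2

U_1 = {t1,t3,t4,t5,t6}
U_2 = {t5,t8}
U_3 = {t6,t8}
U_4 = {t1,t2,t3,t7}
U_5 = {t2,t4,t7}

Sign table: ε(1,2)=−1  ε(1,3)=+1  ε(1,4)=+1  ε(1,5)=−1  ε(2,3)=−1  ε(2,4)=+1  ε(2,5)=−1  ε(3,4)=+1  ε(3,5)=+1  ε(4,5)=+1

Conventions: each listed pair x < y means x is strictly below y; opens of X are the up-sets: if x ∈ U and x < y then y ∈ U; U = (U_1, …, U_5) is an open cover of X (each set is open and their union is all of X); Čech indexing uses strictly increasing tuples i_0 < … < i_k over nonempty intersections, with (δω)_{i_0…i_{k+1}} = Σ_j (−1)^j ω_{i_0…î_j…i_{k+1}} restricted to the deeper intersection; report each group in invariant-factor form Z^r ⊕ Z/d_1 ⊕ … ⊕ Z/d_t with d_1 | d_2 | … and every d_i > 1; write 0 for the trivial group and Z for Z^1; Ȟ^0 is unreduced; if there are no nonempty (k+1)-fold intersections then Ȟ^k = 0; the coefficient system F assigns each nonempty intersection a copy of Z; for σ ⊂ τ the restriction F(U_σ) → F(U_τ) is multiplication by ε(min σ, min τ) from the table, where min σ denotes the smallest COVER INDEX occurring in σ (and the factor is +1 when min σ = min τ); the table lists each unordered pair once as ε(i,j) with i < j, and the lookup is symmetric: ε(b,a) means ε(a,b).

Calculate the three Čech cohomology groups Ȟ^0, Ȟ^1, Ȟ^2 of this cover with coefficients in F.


Ȟ^0(U;F) ≅ 0; Ȟ^1(U;F) ≅ Z ⊕ Z/2; Ȟ^2(U;F) ≅ 0

nerve of the cover:
  U12={t5} U13={t6} U14={t1,t3} U15={t4} U23={t8} U45={t2,t7}
C dims 5,6; δ0: rk 5, SNF 1^4·2
Ȟ^0 = (5 − 5) − 0 = 0, so Ȟ^0 ≅ 0
Ȟ^1 = (6 − 0) − 5 = 1 plus torsion [2], so Ȟ^1 ≅ Z ⊕ Z/2
Ȟ^2 = (0 − 0) − 0 = 0, so Ȟ^2 ≅ 0


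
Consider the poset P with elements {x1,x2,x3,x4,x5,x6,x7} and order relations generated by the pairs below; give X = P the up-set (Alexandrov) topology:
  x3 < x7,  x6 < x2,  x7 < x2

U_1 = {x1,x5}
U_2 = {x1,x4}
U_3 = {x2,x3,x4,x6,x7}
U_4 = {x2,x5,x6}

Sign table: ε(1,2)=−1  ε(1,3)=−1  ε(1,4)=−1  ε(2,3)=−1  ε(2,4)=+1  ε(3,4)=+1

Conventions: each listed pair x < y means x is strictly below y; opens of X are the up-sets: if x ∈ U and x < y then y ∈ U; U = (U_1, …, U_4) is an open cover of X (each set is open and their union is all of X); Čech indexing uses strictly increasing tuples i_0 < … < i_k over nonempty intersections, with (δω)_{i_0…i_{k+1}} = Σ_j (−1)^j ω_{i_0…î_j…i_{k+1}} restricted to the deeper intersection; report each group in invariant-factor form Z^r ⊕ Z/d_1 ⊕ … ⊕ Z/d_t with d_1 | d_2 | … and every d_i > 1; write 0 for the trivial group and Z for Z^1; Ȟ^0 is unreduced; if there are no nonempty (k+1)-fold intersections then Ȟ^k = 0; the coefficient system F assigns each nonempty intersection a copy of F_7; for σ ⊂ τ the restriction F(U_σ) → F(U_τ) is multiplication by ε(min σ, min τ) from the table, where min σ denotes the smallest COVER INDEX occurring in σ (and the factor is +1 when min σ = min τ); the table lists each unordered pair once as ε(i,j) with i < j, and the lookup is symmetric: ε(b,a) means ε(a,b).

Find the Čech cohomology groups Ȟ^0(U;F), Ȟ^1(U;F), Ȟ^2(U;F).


cover nerve:
  U12={x1} U14={x5} U23={x4} U34={x2,x6}
C dims 4,4; δ0: rk_F7 4
Ȟ^0: (4−4)−0=0 ⇒ 0
Ȟ^1: (4−0)−4=0 ⇒ 0
Ȟ^2: (0−0)−0=0 ⇒ 0

Ȟ^0 = 0, Ȟ^1 = 0, Ȟ^2 = 0


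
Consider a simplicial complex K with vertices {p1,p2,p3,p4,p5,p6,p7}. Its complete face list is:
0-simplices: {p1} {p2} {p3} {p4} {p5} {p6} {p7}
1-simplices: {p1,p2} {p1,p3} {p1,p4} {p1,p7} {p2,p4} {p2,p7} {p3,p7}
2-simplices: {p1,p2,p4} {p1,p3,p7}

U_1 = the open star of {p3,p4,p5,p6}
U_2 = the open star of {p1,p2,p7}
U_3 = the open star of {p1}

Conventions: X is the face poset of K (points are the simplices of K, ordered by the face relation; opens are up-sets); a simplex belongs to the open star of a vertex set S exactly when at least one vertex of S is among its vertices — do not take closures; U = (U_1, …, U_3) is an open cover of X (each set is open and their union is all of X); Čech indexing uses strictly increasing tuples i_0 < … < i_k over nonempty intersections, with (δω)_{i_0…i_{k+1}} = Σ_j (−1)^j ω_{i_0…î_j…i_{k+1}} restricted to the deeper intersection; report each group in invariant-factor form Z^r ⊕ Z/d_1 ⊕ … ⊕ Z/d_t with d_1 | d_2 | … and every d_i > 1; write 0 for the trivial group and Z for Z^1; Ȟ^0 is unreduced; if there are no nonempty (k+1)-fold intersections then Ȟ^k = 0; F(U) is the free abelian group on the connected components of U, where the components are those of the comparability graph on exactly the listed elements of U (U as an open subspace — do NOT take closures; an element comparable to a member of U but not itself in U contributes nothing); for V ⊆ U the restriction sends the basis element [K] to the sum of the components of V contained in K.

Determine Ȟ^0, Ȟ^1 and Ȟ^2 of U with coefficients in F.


Ȟ^0(U;F) ≅ Z^3,  Ȟ^1(U;F) ≅ 0,  Ȟ^2(U;F) ≅ 0

intersection data:
  U1={{p3},{p4},{p5},{p6},{p1,p3},{p1,p4},{p2,p4},{p3,p7},{p1,p2,p4},{p1,p3,p7}} U2={{p1},{p2},{p7},{p1,p2},{p1,p3},{p1,p4},{p1,p7},{p2,p4},{p2,p7},{p3,p7},{p1,p2,p4},{p1,p3,p7}} U3={{p1},{p1,p2},{p1,p3},{p1,p4},{p1,p7},{p1,p2,p4},{p1,p3,p7}}
  U12={{p1,p3},{p1,p4},{p2,p4},{p3,p7},{p1,p2,p4},{p1,p3,p7}} U13={{p1,p3},{p1,p4},{p1,p2,p4},{p1,p3,p7}} U23={{p1},{p1,p2},{p1,p3},{p1,p4},{p1,p7},{p1,p2,p4},{p1,p3,p7}}
  U123={{p1,p3},{p1,p4},{p1,p2,p4},{p1,p3,p7}}
components per intersection:
  U1: {{p3},{p1,p3},{p3,p7},{p1,p3,p7}} {{p4},{p1,p4},{p2,p4},{p1,p2,p4}} {{p5}} {{p6}}
  U2: {{p1},{p2},{p7},{p1,p2},{p1,p3},{p1,p4},{p1,p7},{p2,p4},{p2,p7},{p3,p7},{p1,p2,p4},{p1,p3,p7}}
  U3: {{p1},{p1,p2},{p1,p3},{p1,p4},{p1,p7},{p1,p2,p4},{p1,p3,p7}}
  U12: {{p1,p3},{p3,p7},{p1,p3,p7}} {{p1,p4},{p2,p4},{p1,p2,p4}}
  U13: {{p1,p3},{p1,p3,p7}} {{p1,p4},{p1,p2,p4}}
  U23: {{p1},{p1,p2},{p1,p3},{p1,p4},{p1,p7},{p1,p2,p4},{p1,p3,p7}}
  U123: {{p1,p3},{p1,p3,p7}} {{p1,p4},{p1,p2,p4}}
C dims 6,5,2; δ0: rk 3, SNF 1^3; δ1: rk 2, SNF 1^2
Ȟ^0 = (6 − 3) − 0 = 3, so Ȟ^0 ≅ Z^3
Ȟ^1 = (5 − 2) − 3 = 0, so Ȟ^1 ≅ 0
Ȟ^2 = (2 − 0) − 2 = 0, so Ȟ^2 ≅ 0


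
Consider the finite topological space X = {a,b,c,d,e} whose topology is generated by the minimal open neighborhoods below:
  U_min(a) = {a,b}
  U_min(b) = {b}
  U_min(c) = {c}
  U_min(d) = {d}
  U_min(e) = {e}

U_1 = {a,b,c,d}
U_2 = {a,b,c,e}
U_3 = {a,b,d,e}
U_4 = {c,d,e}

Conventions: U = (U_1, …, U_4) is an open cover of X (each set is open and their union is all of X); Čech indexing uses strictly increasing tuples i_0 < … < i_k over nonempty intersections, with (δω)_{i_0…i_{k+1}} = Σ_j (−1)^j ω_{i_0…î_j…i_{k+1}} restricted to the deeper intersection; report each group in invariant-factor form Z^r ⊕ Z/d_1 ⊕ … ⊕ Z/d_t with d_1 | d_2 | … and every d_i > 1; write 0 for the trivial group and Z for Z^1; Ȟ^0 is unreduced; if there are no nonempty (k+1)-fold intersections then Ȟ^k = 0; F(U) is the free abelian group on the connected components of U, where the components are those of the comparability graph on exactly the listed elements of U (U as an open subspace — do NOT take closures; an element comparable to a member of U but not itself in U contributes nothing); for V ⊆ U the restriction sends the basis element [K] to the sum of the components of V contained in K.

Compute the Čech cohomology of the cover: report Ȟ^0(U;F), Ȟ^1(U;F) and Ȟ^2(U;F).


Ȟ^0 ≅ Z^4,  Ȟ^1 ≅ 0,  Ȟ^2 ≅ 0

nerve simplices:
  U12={a,b,c} U13={a,b,d} U14={c,d} U23={a,b,e} U24={c,e} U34={d,e}
  U123={a,b} U124={c} U134={d} U234={e}
components per intersection:
  U1: {a,b} {c} {d}
  U2: {a,b} {c} {e}
  U3: {a,b} {d} {e}
  U4: {c} {d} {e}
  U12: {a,b} {c}
  U13: {a,b} {d}
  U14: {c} {d}
  U23: {a,b} {e}
  U24: {c} {e}
  U34: {d} {e}
  U123: {a,b}
  U124: {c}
  U134: {d}
  U234: {e}
C dims 12,12,4; δ0: rk 8, SNF 1^8; δ1: rk 4, SNF 1^4
degree 0: 12−8−0 = 4 → Ȟ^0 ≅ Z^4
degree 1: 12−4−8 = 0 → Ȟ^1 ≅ 0
degree 2: 4−0−4 = 0 → Ȟ^2 ≅ 0


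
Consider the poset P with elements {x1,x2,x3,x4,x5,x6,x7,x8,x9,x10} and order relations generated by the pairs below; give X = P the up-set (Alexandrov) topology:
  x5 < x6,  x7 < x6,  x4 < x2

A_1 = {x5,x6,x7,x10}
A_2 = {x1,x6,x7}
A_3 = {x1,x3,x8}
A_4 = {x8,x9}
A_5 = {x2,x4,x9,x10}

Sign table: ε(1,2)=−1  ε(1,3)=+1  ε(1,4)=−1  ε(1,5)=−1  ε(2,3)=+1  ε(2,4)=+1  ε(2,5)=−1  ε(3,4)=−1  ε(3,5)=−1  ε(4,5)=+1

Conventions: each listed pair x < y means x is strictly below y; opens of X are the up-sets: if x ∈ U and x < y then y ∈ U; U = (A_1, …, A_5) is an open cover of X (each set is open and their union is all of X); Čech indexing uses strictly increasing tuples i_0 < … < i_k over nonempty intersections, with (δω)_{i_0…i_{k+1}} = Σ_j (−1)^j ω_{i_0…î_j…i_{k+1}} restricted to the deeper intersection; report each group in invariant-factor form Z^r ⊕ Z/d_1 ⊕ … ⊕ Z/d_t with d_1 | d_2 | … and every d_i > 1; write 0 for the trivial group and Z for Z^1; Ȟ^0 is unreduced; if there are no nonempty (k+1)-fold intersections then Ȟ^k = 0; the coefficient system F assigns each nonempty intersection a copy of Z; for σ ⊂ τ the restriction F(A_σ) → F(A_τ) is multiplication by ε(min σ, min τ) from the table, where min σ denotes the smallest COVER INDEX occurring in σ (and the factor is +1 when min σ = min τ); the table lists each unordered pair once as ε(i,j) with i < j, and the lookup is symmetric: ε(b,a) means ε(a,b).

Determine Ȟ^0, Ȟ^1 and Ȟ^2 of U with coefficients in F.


nonempty intersections:
  A12={x6,x7} A15={x10} A23={x1} A34={x8} A45={x9}
C dims 5,5; δ0: rk 5, SNF 1^4·2
Ȟ^0: (5−5)−0=0 ⇒ 0
Ȟ^1: (5−0)−5=0 plus torsion [2] ⇒ Z/2
Ȟ^2: (0−0)−0=0 ⇒ 0

Ȟ^0(U;F) ≅ 0; Ȟ^1(U;F) ≅ Z/2; Ȟ^2(U;F) ≅ 0


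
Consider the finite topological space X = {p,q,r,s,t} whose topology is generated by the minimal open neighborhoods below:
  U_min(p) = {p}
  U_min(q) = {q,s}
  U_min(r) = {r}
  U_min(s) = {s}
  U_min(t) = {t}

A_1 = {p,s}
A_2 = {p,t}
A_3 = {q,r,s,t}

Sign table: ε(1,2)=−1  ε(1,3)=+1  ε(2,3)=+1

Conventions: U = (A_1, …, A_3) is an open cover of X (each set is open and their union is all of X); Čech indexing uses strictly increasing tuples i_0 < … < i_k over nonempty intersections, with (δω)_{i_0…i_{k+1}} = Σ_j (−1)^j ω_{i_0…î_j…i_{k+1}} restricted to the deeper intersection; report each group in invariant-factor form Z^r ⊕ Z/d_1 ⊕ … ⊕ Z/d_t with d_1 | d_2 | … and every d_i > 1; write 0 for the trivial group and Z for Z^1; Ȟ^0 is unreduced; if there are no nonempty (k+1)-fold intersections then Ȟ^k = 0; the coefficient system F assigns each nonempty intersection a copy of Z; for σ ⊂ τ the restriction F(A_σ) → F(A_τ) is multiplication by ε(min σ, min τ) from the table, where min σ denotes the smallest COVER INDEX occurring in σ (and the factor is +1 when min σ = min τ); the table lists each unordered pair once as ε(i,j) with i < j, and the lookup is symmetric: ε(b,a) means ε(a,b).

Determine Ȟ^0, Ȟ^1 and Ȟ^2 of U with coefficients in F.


cover nerve:
  A12={p} A13={s} A23={t}
C dims 3,3; δ0: rk 3, SNF 1^2·2
Ȟ^0: (3−3)−0=0 ⇒ 0
Ȟ^1: (3−0)−3=0 plus torsion [2] ⇒ Z/2
Ȟ^2: (0−0)−0=0 ⇒ 0

Ȟ^0(U;F) ≅ 0; Ȟ^1(U;F) ≅ Z/2; Ȟ^2(U;F) ≅ 0


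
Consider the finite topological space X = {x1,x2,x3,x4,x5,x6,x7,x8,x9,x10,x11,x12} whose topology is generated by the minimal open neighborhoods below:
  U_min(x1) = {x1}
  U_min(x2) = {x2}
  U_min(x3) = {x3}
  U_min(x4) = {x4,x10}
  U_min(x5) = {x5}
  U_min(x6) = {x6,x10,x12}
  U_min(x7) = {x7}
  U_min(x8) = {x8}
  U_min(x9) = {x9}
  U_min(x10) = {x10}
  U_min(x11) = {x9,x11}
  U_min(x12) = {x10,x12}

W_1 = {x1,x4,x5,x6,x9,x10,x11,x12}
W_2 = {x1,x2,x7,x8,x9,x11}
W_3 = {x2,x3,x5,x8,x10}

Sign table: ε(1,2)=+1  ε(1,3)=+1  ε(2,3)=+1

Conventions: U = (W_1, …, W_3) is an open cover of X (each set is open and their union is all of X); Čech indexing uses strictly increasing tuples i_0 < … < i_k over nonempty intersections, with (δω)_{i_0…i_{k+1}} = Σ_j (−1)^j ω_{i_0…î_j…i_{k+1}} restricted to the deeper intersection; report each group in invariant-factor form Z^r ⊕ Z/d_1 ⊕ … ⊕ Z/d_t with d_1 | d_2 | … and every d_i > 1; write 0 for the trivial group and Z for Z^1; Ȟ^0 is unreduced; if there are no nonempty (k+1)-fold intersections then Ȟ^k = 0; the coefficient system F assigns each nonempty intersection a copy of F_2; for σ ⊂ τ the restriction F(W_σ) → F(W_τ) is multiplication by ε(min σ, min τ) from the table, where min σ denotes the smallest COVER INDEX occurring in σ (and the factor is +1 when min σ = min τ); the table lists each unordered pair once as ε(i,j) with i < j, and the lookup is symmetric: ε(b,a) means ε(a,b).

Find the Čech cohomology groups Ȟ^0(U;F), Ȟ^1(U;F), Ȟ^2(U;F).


nonempty intersections:
  W12={x1,x9,x11} W13={x5,x10} W23={x2,x8}
C dims 3,3; δ0: rk_F2 2
Ȟ^0: (3−2)−0=1 ⇒ Z/2
Ȟ^1: (3−0)−2=1 ⇒ Z/2
Ȟ^2: (0−0)−0=0 ⇒ 0

Ȟ^0 = Z/2, Ȟ^1 = Z/2, Ȟ^2 = 0


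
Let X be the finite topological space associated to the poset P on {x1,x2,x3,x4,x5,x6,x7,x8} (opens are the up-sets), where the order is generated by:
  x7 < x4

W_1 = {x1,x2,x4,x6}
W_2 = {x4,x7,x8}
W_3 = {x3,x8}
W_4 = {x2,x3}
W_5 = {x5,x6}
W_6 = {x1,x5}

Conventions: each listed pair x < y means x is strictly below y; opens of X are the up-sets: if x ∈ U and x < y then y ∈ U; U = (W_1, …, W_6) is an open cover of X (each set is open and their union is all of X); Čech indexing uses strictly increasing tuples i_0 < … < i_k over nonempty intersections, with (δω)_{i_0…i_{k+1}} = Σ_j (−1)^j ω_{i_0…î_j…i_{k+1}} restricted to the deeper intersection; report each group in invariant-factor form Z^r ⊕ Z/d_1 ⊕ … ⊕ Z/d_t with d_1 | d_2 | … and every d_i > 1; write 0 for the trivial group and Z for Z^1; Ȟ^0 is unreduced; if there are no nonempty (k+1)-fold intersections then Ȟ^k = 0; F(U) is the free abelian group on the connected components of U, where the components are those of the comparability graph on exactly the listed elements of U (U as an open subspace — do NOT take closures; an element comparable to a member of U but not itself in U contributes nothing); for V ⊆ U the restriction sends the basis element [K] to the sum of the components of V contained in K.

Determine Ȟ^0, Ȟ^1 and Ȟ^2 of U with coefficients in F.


Ȟ^0 = Z^7, Ȟ^1 = 0 and Ȟ^2 = 0

intersection data:
  W12={x4} W14={x2} W15={x6} W16={x1} W23={x8} W34={x3} W56={x5}
components per intersection:
  W1: {x1} {x2} {x4} {x6}
  W2: {x4,x7} {x8}
  W3: {x3} {x8}
  W4: {x2} {x3}
  W5: {x5} {x6}
  W6: {x1} {x5}
  W12: {x4}
  W14: {x2}
  W15: {x6}
  W16: {x1}
  W23: {x8}
  W34: {x3}
  W56: {x5}
C dims 14,7; δ0: rk 7, SNF 1^7
Ȟ^0 = (14 − 7) − 0 = 7, so Ȟ^0 ≅ Z^7
Ȟ^1 = (7 − 0) − 7 = 0, so Ȟ^1 ≅ 0
Ȟ^2 = (0 − 0) − 0 = 0, so Ȟ^2 ≅ 0


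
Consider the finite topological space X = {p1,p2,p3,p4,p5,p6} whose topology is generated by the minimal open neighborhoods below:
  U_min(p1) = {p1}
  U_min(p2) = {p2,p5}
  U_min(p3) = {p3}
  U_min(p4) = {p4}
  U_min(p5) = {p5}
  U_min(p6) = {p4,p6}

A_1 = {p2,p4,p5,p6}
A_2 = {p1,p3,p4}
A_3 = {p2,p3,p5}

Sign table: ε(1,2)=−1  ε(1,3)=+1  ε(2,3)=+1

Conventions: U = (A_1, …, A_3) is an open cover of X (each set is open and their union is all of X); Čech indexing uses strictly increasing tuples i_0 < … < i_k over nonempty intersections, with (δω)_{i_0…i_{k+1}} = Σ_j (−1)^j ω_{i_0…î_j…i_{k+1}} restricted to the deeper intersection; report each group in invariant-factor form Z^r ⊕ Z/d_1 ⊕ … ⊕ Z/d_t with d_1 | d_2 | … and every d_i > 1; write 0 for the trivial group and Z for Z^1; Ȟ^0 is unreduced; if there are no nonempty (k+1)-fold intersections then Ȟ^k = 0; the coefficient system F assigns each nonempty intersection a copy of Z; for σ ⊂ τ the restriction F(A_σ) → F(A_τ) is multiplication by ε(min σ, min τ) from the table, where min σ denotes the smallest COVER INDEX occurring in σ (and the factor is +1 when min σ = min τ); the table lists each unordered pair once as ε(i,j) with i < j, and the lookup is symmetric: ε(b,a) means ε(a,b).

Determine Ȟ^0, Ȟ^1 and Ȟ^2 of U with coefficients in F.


nonempty intersections:
  A12={p4} A13={p2,p5} A23={p3}
C dims 3,3; δ0: rk 3, SNF 1^2·2
Ȟ^0: (3−3)−0=0 ⇒ 0
Ȟ^1: (3−0)−3=0 plus torsion [2] ⇒ Z/2
Ȟ^2: (0−0)−0=0 ⇒ 0

Ȟ^0 ≅ 0; Ȟ^1 ≅ Z/2; Ȟ^2 ≅ 0


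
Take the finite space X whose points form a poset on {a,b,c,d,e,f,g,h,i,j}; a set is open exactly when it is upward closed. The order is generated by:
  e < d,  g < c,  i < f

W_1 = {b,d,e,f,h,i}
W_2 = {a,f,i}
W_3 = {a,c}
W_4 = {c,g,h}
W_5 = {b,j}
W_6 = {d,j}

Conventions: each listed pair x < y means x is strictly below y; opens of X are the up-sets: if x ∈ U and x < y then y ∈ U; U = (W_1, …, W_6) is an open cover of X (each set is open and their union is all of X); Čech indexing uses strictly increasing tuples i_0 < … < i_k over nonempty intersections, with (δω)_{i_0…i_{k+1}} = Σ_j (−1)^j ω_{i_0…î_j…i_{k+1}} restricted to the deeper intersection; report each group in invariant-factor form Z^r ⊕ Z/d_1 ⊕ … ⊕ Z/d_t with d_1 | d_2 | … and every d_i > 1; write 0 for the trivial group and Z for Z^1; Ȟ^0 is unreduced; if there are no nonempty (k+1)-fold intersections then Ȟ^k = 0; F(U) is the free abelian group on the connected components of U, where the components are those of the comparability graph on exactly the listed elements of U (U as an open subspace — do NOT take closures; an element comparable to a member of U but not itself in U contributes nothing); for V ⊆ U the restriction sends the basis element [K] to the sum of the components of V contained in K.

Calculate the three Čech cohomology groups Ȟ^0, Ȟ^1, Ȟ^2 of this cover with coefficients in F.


cover nerve:
  W12={f,i} W14={h} W15={b} W16={d} W23={a} W34={c} W56={j}
components per intersection:
  W1: {b} {d,e} {f,i} {h}
  W2: {a} {f,i}
  W3: {a} {c}
  W4: {c,g} {h}
  W5: {b} {j}
  W6: {d} {j}
  W12: {f,i}
  W14: {h}
  W15: {b}
  W16: {d}
  W23: {a}
  W34: {c}
  W56: {j}
C dims 14,7; δ0: rk 7, SNF 1^7
Ȟ^0: (14−7)−0=7 ⇒ Z^7
Ȟ^1: (7−0)−7=0 ⇒ 0
Ȟ^2: (0−0)−0=0 ⇒ 0

Ȟ^0 ≅ Z^7,  Ȟ^1 ≅ 0,  Ȟ^2 ≅ 0


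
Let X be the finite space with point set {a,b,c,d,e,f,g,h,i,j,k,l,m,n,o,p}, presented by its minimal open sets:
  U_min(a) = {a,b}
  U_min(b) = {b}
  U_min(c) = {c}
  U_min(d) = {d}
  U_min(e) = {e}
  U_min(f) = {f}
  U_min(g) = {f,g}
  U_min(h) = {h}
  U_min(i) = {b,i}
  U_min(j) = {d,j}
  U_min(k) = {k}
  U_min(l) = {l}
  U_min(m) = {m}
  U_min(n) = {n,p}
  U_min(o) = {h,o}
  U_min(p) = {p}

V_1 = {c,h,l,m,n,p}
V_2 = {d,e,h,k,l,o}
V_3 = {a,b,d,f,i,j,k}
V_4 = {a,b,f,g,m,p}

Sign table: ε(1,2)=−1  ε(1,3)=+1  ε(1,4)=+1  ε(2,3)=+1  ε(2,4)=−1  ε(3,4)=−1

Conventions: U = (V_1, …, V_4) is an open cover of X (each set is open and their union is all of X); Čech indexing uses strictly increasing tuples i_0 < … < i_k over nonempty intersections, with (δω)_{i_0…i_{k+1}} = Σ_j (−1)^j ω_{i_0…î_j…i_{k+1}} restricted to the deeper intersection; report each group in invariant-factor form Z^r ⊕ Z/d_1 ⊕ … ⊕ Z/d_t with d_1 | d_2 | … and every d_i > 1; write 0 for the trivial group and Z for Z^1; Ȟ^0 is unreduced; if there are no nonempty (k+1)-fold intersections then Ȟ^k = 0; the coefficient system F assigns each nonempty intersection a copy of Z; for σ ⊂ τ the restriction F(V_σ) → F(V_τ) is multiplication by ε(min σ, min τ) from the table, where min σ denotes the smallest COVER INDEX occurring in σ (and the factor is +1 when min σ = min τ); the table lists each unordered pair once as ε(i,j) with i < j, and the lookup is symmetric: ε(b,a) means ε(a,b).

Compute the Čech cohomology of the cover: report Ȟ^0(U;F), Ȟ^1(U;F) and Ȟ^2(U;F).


nonempty overlaps:
  V12={h,l} V14={m,p} V23={d,k} V34={a,b,f}
C dims 4,4; δ0: rk 3, SNF 1^3
degree 0: 4−3−0 = 1 → Ȟ^0 ≅ Z
degree 1: 4−0−3 = 1 → Ȟ^1 ≅ Z
degree 2: 0−0−0 = 0 → Ȟ^2 ≅ 0

Ȟ^0 ≅ Z; Ȟ^1 ≅ Z; Ȟ^2 ≅ 0


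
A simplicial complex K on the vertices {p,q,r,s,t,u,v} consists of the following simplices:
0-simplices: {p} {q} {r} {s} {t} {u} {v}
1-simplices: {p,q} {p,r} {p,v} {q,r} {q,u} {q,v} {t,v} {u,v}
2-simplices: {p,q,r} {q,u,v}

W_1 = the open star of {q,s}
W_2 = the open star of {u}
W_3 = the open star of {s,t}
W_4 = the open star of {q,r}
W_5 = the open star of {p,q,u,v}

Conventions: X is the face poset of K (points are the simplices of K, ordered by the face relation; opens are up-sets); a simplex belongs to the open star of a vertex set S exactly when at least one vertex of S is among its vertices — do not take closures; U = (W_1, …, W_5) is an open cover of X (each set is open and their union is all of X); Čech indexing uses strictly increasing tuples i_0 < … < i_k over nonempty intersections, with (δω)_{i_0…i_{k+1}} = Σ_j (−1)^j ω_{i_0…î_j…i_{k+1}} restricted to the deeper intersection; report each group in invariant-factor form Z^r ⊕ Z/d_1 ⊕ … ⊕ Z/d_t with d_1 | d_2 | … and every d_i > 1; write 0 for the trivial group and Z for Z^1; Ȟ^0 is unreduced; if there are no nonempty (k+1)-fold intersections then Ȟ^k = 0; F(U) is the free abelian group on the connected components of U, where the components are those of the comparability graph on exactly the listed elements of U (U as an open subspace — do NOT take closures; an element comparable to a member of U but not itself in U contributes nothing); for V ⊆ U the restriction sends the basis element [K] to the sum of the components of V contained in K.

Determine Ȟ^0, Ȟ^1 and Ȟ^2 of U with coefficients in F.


Ȟ^0 ≅ Z^2, Ȟ^1 ≅ 0, Ȟ^2 ≅ 0

nerve of the cover:
  W1={{q},{s},{p,q},{q,r},{q,u},{q,v},{p,q,r},{q,u,v}} W2={{u},{q,u},{u,v},{q,u,v}} W3={{s},{t},{t,v}} W4={{q},{r},{p,q},{p,r},{q,r},{q,u},{q,v},{p,q,r},{q,u,v}} W5={{p},{q},{u},{v},{p,q},{p,r},{p,v},{q,r},{q,u},{q,v},{t,v},{u,v},{p,q,r},{q,u,v}}
  W12={{q,u},{q,u,v}} W13={{s}} W14={{q},{p,q},{q,r},{q,u},{q,v},{p,q,r},{q,u,v}} W15={{q},{p,q},{q,r},{q,u},{q,v},{p,q,r},{q,u,v}} W24={{q,u},{q,u,v}} W25={{u},{q,u},{u,v},{q,u,v}} W35={{t,v}} W45={{q},{p,q},{p,r},{q,r},{q,u},{q,v},{p,q,r},{q,u,v}}
  W124={{q,u},{q,u,v}} W125={{q,u},{q,u,v}} W145={{q},{p,q},{q,r},{q,u},{q,v},{p,q,r},{q,u,v}} W245={{q,u},{q,u,v}}
  W1245={{q,u},{q,u,v}}
components per intersection:
  W1: {{q},{p,q},{q,r},{q,u},{q,v},{p,q,r},{q,u,v}} {{s}}
  W2: {{u},{q,u},{u,v},{q,u,v}}
  W3: {{s}} {{t},{t,v}}
  W4: {{q},{r},{p,q},{p,r},{q,r},{q,u},{q,v},{p,q,r},{q,u,v}}
  W5: {{p},{q},{u},{v},{p,q},{p,r},{p,v},{q,r},{q,u},{q,v},{t,v},{u,v},{p,q,r},{q,u,v}}
  W12: {{q,u},{q,u,v}}
  W13: {{s}}
  W14: {{q},{p,q},{q,r},{q,u},{q,v},{p,q,r},{q,u,v}}
  W15: {{q},{p,q},{q,r},{q,u},{q,v},{p,q,r},{q,u,v}}
  W24: {{q,u},{q,u,v}}
  W25: {{u},{q,u},{u,v},{q,u,v}}
  W35: {{t,v}}
  W45: {{q},{p,q},{p,r},{q,r},{q,u},{q,v},{p,q,r},{q,u,v}}
  W124: {{q,u},{q,u,v}}
  W125: {{q,u},{q,u,v}}
  W145: {{q},{p,q},{q,r},{q,u},{q,v},{p,q,r},{q,u,v}}
  W245: {{q,u},{q,u,v}}
  W1245: {{q,u},{q,u,v}}
C dims 7,8,4,1; δ0: rk 5, SNF 1^5; δ1: rk 3, SNF 1^3; δ2: rk 1, SNF 1^1
Ȟ^0 = (7 − 5) − 0 = 2, so Ȟ^0 ≅ Z^2
Ȟ^1 = (8 − 3) − 5 = 0, so Ȟ^1 ≅ 0
Ȟ^2 = (4 − 1) − 3 = 0, so Ȟ^2 ≅ 0


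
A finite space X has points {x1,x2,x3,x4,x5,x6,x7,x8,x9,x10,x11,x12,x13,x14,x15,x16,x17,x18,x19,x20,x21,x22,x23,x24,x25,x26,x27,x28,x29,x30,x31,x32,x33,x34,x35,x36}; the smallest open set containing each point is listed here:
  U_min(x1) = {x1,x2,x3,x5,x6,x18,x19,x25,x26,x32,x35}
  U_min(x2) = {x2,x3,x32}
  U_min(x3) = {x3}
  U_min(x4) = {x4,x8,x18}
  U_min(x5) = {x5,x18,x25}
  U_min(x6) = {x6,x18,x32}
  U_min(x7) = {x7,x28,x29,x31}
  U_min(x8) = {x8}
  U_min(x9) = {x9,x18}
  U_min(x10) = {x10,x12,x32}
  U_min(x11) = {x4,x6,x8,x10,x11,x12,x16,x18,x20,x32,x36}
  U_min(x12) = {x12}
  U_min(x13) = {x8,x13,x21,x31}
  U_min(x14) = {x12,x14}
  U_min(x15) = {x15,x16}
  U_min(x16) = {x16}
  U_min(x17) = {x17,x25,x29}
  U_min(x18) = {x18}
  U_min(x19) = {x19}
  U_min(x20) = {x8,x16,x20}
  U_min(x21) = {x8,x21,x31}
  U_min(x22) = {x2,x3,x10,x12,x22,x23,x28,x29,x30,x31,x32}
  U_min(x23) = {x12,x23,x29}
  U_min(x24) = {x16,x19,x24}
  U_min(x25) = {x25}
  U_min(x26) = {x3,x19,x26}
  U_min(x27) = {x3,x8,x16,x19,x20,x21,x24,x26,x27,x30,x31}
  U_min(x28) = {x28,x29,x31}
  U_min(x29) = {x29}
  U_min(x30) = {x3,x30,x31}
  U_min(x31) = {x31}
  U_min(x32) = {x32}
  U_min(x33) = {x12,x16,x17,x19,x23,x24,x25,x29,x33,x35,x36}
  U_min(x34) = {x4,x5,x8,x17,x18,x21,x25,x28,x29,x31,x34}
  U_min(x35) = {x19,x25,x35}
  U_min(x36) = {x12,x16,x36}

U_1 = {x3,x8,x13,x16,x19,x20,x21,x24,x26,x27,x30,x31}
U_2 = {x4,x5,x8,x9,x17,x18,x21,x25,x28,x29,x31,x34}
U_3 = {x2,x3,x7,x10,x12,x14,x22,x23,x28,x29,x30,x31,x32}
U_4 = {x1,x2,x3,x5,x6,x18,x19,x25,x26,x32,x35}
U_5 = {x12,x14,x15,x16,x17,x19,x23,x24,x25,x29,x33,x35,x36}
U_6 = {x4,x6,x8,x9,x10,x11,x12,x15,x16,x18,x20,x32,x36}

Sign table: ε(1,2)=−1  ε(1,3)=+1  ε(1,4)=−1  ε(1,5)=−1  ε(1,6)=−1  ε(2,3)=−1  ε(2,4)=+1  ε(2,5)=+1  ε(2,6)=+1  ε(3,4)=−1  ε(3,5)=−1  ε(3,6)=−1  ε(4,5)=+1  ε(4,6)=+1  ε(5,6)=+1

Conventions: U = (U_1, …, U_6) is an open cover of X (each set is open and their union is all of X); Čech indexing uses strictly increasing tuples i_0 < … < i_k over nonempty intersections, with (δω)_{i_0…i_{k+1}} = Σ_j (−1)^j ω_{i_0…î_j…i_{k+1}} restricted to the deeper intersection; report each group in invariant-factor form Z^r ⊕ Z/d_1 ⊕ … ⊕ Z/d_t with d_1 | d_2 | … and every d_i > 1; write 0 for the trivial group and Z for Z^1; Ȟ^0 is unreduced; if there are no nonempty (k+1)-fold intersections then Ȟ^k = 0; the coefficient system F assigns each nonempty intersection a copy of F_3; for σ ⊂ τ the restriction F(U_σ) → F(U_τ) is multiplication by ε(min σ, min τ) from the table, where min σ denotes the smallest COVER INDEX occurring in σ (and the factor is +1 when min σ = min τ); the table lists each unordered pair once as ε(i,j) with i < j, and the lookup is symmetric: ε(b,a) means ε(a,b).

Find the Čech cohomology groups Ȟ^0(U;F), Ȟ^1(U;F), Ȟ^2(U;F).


cover nerve:
  U12={x8,x21,x31} U13={x3,x30,x31} U14={x3,x19,x26} U15={x16,x19,x24} U16={x8,x16,x20} U23={x28,x29,x31} U24={x5,x18,x25} U25={x17,x25,x29} U26={x4,x8,x9,x18} U34={x2,x3,x32} U35={x12,x14,x23,x29} U36={x10,x12,x32} U45={x19,x25,x35} U46={x6,x18,x32} U56={x12,x15,x16,x36}
  U123={x31} U126={x8} U134={x3} U145={x19} U156={x16} U235={x29} U245={x25} U246={x18} U346={x32} U356={x12}
C dims 6,15,10; δ0: rk_F3 5; δ1: rk_F3 10
Ȟ^0: (6−5)−0=1 ⇒ Z/3
Ȟ^1: (15−10)−5=0 ⇒ 0
Ȟ^2: (10−0)−10=0 ⇒ 0

Ȟ^0 ≅ Z/3,  Ȟ^1 ≅ 0,  Ȟ^2 ≅ 0


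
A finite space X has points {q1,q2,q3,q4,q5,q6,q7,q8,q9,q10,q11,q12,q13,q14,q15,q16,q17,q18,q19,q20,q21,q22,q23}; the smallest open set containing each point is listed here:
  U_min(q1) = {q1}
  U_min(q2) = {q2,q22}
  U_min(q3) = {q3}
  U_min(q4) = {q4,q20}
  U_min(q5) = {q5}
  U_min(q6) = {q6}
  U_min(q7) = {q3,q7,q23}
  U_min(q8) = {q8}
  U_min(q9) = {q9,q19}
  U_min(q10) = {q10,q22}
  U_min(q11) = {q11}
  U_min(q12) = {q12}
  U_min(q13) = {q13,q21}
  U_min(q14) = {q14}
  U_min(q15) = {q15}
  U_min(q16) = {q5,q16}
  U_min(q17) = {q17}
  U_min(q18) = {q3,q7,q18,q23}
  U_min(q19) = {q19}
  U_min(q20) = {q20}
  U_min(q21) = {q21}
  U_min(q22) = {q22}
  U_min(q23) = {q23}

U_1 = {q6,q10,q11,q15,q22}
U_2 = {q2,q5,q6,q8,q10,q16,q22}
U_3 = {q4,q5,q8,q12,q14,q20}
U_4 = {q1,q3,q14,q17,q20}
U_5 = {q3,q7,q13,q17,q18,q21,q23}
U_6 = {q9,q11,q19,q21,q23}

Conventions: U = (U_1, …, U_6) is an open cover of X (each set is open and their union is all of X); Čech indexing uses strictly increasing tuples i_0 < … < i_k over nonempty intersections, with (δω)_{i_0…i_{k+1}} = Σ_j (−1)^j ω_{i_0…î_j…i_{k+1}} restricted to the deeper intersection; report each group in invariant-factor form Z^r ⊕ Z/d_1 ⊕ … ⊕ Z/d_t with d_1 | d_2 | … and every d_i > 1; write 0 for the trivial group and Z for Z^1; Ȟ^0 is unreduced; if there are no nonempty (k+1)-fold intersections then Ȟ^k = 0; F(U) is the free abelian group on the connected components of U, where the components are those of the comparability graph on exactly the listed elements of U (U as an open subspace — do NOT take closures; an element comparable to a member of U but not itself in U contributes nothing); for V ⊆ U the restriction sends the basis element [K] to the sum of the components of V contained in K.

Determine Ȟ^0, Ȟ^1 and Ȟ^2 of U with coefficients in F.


nonempty intersections:
  U12={q6,q10,q22} U16={q11} U23={q5,q8} U34={q14,q20} U45={q3,q17} U56={q21,q23}
components per intersection:
  U1: {q6} {q10,q22} {q11} {q15}
  U2: {q2,q10,q22} {q5,q16} {q6} {q8}
  U3: {q4,q20} {q5} {q8} {q12} {q14}
  U4: {q1} {q3} {q14} {q17} {q20}
  U5: {q3,q7,q18,q23} {q13,q21} {q17}
  U6: {q9,q19} {q11} {q21} {q23}
  U12: {q6} {q10,q22}
  U16: {q11}
  U23: {q5} {q8}
  U34: {q14} {q20}
  U45: {q3} {q17}
  U56: {q21} {q23}
C dims 25,11; δ0: rk 11, SNF 1^11
Ȟ^0: (25−11)−0=14 ⇒ Z^14
Ȟ^1: (11−0)−11=0 ⇒ 0
Ȟ^2: (0−0)−0=0 ⇒ 0

Ȟ^0 ≅ Z^14, Ȟ^1 ≅ 0 and Ȟ^2 ≅ 0
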